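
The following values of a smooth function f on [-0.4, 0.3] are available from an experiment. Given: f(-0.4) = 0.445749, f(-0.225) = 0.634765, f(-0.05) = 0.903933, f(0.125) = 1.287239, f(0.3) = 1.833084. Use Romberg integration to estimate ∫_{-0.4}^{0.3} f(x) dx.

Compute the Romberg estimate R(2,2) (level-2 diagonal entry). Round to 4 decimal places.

0.6868

R(0,0) (trapezoid, 1 panel, h=0.7000): 0.797592
R(1,0) (trapezoid, 2 panels, h=0.3500): 0.715172
R(2,0) (trapezoid, 4 panels, h=0.1750): 0.693937
R(1,1) = 0.715172 + (0.715172 − 0.797592)/3 = 0.687699
R(2,1) = 0.693937 + (0.693937 − 0.715172)/3 = 0.686859
R(2,2) = 0.686859 + (0.686859 − 0.687699)/15 = 0.686803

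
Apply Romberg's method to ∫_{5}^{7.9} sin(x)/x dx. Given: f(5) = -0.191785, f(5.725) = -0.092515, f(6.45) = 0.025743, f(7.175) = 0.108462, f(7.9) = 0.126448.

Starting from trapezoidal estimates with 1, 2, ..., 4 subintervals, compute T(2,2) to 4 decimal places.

T(0,0) (trapezoid, 1 panel, h=2.9000): -0.094739
T(1,0) (trapezoid, 2 panels, h=1.4500): -0.010042
T(2,0) (trapezoid, 4 panels, h=0.7250): 0.006541
T(1,1) = -0.010042 + (-0.010042 − (-0.094739))/3 = 0.018190
T(2,1) = 0.006541 + (0.006541 − (-0.010042))/3 = 0.012069
T(2,2) = 0.012069 + (0.012069 − 0.018190)/15 = 0.011661

0.0117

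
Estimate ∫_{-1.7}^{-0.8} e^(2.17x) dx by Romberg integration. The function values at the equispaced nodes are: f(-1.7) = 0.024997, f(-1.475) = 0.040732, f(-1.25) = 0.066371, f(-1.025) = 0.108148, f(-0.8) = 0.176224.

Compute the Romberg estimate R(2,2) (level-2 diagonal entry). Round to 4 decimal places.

0.0697

R(0,0) (trapezoid, 1 panel, h=0.9000): 0.090549
R(1,0) (trapezoid, 2 panels, h=0.4500): 0.075142
R(2,0) (trapezoid, 4 panels, h=0.2250): 0.071069
R(1,1) = 0.075142 + (0.075142 − 0.090549)/3 = 0.070006
R(2,1) = 0.071069 + (0.071069 − 0.075142)/3 = 0.069711
R(2,2) = 0.069711 + (0.069711 − 0.070006)/15 = 0.069691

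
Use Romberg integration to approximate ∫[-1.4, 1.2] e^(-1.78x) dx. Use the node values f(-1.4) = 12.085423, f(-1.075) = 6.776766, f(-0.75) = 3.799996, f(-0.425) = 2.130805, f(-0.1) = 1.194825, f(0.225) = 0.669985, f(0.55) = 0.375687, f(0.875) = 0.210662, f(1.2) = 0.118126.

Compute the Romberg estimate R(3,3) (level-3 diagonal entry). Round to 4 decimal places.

6.7234

R(0,0) (trapezoid, 1 panel, h=2.6000): 15.864614
R(1,0) (trapezoid, 2 panels, h=1.3000): 9.485579
R(2,0) (trapezoid, 4 panels, h=0.6500): 7.456984
R(3,0) (trapezoid, 8 panels, h=0.3250): 6.909663
R(1,1) = 9.485579 + (9.485579 − 15.864614)/3 = 7.359234
R(2,1) = 7.456984 + (7.456984 − 9.485579)/3 = 6.780786
R(3,1) = 6.909663 + (6.909663 − 7.456984)/3 = 6.727223
R(2,2) = 6.780786 + (6.780786 − 7.359234)/15 = 6.742223
R(3,2) = 6.727223 + (6.727223 − 6.780786)/15 = 6.723652
R(3,3) = 6.723652 + (6.723652 − 6.742223)/63 = 6.723357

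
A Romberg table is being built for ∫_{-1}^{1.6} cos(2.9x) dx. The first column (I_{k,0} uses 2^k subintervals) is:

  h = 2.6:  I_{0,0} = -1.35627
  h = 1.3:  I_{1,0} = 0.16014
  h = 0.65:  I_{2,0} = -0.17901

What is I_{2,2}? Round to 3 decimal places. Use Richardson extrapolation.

-0.356

I_{1,1} = (4·0.16014 − (-1.35627)) / 3 = 0.66561
I_{2,1} = (4·(-0.17901) − 0.16014) / 3 = -0.29206
I_{2,2} = (16·(-0.29206) − 0.66561) / 15 = -0.35590
(Column j=1 coincides with Simpson's rule on the same nodes.)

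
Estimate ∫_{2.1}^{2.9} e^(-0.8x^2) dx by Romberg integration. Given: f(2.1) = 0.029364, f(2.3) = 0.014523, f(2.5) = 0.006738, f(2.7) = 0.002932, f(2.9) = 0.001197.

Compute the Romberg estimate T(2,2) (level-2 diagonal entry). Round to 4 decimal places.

T(0,0) (trapezoid, 1 panel, h=0.8000): 0.012224
T(1,0) (trapezoid, 2 panels, h=0.4000): 0.008807
T(2,0) (trapezoid, 4 panels, h=0.2000): 0.007895
T(1,1) = 0.008807 + (0.008807 − 0.012224)/3 = 0.007668
T(2,1) = 0.007895 + (0.007895 − 0.008807)/3 = 0.007591
T(2,2) = 0.007591 + (0.007591 − 0.007668)/15 = 0.007586

0.0076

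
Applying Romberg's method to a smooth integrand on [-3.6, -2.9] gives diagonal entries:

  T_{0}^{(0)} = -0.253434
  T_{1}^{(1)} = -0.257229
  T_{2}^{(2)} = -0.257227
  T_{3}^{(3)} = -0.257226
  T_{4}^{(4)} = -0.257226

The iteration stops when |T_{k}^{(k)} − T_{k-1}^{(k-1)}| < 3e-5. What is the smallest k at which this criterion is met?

|T_{1}^{(1)} − T_{0}^{(0)}| = 0.003795 ≥ 3e-5
|T_{2}^{(2)} − T_{1}^{(1)}| = 0.000002 < 3e-5

k = 2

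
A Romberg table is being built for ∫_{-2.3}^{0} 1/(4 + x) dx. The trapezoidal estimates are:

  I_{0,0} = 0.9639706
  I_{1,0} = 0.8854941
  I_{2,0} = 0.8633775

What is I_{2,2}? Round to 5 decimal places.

0.85578

I_{1,1} = 0.8854941 + (0.8854941 − 0.9639706)/3 = 0.8593353
I_{2,1} = 0.8633775 + (0.8633775 − 0.8854941)/3 = 0.8560053
I_{2,2} = (16·0.8560053 − 0.8593353) / 15 = 0.8557833
(Column j=1 coincides with Simpson's rule on the same nodes.)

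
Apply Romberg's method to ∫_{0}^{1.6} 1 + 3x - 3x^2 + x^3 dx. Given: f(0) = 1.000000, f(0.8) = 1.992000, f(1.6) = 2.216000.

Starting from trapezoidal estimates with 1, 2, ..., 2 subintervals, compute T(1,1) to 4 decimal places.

T(0,0) (trapezoid, 1 panel, h=1.6000): 2.572800
T(1,0) (trapezoid, 2 panels, h=0.8000): 2.880000
T(1,1) = 2.880000 + (2.880000 − 2.572800)/3 = 2.982400

2.9824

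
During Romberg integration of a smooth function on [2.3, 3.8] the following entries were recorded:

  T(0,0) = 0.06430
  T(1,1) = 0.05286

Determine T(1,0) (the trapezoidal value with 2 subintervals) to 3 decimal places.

From T(1,1) = (4·T(1,0) − T(0,0))/3, solve for T(1,0):
4·T(1,0) = 3·0.05286 + 0.06430 = 0.22288
T(1,0) = 0.05572

0.056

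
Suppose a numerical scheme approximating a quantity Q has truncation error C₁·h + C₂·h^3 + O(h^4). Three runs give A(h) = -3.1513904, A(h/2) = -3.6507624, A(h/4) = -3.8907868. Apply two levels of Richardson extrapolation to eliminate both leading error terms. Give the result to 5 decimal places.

First eliminate the h term (factor 2^1 = 2):
  B₁ = (2·(-3.6507624) − (-3.1513904))/1 = -4.1501344
  B₂ = (2·(-3.8907868) − (-3.6507624))/1 = -4.1308112
Then eliminate the h^3 term (factor 2^3 = 8):
  (8·(-4.1308112) − (-4.1501344))/7 = -4.1280507

-4.12805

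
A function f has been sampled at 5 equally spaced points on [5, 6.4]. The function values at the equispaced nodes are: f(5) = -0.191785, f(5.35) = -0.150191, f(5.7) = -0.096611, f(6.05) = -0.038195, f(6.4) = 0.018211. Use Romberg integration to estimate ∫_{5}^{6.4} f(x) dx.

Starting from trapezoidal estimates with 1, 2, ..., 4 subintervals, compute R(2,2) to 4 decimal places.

-0.1307

R(0,0) (trapezoid, 1 panel, h=1.4000): -0.121502
R(1,0) (trapezoid, 2 panels, h=0.7000): -0.128379
R(2,0) (trapezoid, 4 panels, h=0.3500): -0.130124
R(1,1) = -0.128379 + (-0.128379 − (-0.121502))/3 = -0.130671
R(2,1) = -0.130124 + (-0.130124 − (-0.128379))/3 = -0.130706
R(2,2) = -0.130706 + (-0.130706 − (-0.130671))/15 = -0.130708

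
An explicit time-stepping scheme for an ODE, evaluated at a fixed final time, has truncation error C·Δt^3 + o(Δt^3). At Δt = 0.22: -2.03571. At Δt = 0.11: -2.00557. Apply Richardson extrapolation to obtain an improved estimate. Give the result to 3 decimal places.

The leading error scales as Δt^3; refining by a factor of 2 reduces it by 2^3 = 8.
Extrapolated value = (8·A(Δt/2) − A(Δt)) / (8 − 1)
= (8·(-2.00557) − (-2.03571)) / 7
= -14.00885 / 7 = -2.00126

-2.001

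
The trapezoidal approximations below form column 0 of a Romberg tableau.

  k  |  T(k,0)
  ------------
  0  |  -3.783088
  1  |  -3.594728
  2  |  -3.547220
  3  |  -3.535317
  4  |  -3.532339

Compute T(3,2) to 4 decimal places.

T(2,1) = (4·(-3.547220) − (-3.594728)) / 3 = -3.531384
T(3,1) = -3.535317 + (-3.535317 − (-3.547220))/3 = -3.531349
T(3,2) = -3.531349 + (-3.531349 − (-3.531384))/15 = -3.531347

-3.5313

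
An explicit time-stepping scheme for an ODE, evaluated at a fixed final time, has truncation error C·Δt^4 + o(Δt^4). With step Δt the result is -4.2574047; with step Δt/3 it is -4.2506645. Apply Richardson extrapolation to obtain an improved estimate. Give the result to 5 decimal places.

-4.25058

Extrapolated value = (81·A(Δt/3) − A(Δt)) / (81 − 1)
= (81·(-4.2506645) − (-4.2574047)) / 80
= -340.0464198 / 80 = -4.2505802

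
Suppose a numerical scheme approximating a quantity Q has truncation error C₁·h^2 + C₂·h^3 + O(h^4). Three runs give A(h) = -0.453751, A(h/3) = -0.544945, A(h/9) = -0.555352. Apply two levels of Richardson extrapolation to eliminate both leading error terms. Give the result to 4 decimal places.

First eliminate the h^2 term (factor 3^2 = 9):
  B₁ = (9·(-0.544945) − (-0.453751))/8 = -0.556344
  B₂ = (9·(-0.555352) − (-0.544945))/8 = -0.556653
Then eliminate the h^3 term (factor 3^3 = 27):
  (27·(-0.556653) − (-0.556344))/26 = -0.556665

-0.5567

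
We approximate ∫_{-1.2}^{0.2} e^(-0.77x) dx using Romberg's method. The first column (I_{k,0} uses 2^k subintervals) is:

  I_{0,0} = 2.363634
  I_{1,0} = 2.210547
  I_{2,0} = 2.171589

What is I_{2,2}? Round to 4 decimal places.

2.1585

Richardson extrapolation on the trapezoidal column (denominator 4−1=3):
I_{1,1} = (4·2.210547 − 2.363634) / 3 = 2.159518
I_{2,1} = (4·2.171589 − 2.210547) / 3 = 2.158603
I_{2,2} = (16·2.158603 − 2.159518) / 15 = 2.158542
(Column j=1 coincides with Simpson's rule on the same nodes.)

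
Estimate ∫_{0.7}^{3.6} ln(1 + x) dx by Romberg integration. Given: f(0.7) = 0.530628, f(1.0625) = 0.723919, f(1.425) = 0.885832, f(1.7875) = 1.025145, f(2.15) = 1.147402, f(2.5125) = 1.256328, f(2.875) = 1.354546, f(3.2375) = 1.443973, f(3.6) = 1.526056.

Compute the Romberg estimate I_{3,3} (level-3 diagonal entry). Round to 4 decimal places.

3.2178

I_{0,0} (trapezoid, 1 panel, h=2.9000): 2.982192
I_{1,0} (trapezoid, 2 panels, h=1.4500): 3.154829
I_{2,0} (trapezoid, 4 panels, h=0.7250): 3.201688
I_{3,0} (trapezoid, 8 panels, h=0.3625): 3.213739
I_{1,1} = 3.154829 + (3.154829 − 2.982192)/3 = 3.212375
I_{2,1} = 3.201688 + (3.201688 − 3.154829)/3 = 3.217308
I_{3,1} = 3.213739 + (3.213739 − 3.201688)/3 = 3.217756
I_{2,2} = 3.217308 + (3.217308 − 3.212375)/15 = 3.217637
I_{3,2} = 3.217756 + (3.217756 − 3.217308)/15 = 3.217786
I_{3,3} = 3.217786 + (3.217786 − 3.217637)/63 = 3.217788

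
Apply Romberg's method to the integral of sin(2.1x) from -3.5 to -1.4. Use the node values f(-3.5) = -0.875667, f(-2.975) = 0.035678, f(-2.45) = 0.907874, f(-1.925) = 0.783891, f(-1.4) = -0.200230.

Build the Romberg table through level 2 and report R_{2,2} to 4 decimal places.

R_{0,0} (trapezoid, 1 panel, h=2.1000): -1.129692
R_{1,0} (trapezoid, 2 panels, h=1.0500): 0.388422
R_{2,0} (trapezoid, 4 panels, h=0.5250): 0.624485
R_{1,1} = 0.388422 + (0.388422 − (-1.129692))/3 = 0.894460
R_{2,1} = 0.624485 + (0.624485 − 0.388422)/3 = 0.703173
R_{2,2} = 0.703173 + (0.703173 − 0.894460)/15 = 0.690421

0.6904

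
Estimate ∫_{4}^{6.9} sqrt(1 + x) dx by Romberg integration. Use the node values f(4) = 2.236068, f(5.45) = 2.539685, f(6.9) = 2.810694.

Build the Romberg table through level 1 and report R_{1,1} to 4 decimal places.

7.3493

R_{0,0} (trapezoid, 1 panel, h=2.9000): 7.317805
R_{1,0} (trapezoid, 2 panels, h=1.4500): 7.341446
R_{1,1} = 7.341446 + (7.341446 − 7.317805)/3 = 7.349326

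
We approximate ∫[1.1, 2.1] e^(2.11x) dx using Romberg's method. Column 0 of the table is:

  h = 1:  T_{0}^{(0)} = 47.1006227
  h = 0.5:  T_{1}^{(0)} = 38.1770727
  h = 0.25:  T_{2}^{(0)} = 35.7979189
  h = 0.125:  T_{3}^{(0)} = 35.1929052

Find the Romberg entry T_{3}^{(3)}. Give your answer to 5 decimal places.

34.99030

Richardson extrapolation on the trapezoidal column (denominator 4−1=3):
T_{1}^{(1)} = (4·38.1770727 − 47.1006227) / 3 = 35.2025560
T_{2}^{(1)} = (4·35.7979189 − 38.1770727) / 3 = 35.0048676
T_{3}^{(1)} = 35.1929052 + (35.1929052 − 35.7979189)/3 = 34.9912340
T_{2}^{(2)} = 35.0048676 + (35.0048676 − 35.2025560)/15 = 34.9916884
T_{3}^{(2)} = (16·34.9912340 − 35.0048676) / 15 = 34.9903251
T_{3}^{(3)} = 34.9903251 + (34.9903251 − 34.9916884)/63 = 34.9903035
(Column j=1 coincides with Simpson's rule on the same nodes.)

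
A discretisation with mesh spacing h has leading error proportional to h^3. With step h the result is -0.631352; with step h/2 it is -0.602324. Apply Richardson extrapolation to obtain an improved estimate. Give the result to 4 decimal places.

Extrapolated value = (8·A(h/2) − A(h)) / (8 − 1)
= (8·(-0.602324) − (-0.631352)) / 7
= -4.187240 / 7 = -0.598177

-0.5982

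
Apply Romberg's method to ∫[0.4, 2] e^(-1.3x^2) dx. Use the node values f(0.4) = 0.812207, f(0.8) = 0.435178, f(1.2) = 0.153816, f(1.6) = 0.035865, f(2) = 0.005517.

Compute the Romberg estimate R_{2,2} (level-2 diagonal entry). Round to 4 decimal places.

R_{0,0} (trapezoid, 1 panel, h=1.6000): 0.654179
R_{1,0} (trapezoid, 2 panels, h=0.8000): 0.450142
R_{2,0} (trapezoid, 4 panels, h=0.4000): 0.413488
R_{1,1} = 0.450142 + (0.450142 − 0.654179)/3 = 0.382130
R_{2,1} = 0.413488 + (0.413488 − 0.450142)/3 = 0.401270
R_{2,2} = 0.401270 + (0.401270 − 0.382130)/15 = 0.402546

0.4025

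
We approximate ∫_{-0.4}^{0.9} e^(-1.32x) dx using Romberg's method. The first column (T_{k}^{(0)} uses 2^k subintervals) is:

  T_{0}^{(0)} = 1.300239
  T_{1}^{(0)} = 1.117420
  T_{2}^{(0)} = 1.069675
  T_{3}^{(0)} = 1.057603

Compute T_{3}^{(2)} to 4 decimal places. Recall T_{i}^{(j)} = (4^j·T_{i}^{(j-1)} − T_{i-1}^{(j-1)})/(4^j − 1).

T_{2}^{(1)} = (4·1.069675 − 1.117420) / 3 = 1.053760
T_{3}^{(1)} = 1.057603 + (1.057603 − 1.069675)/3 = 1.053579
T_{3}^{(2)} = 1.053579 + (1.053579 − 1.053760)/15 = 1.053567

1.0536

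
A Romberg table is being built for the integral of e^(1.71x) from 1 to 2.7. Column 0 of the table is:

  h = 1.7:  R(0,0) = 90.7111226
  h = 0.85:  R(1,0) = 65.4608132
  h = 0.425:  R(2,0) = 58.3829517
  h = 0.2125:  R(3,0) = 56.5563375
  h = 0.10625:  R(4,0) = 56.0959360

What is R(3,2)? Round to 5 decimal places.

55.94239

R(2,1) = (4·58.3829517 − 65.4608132) / 3 = 56.0236645
R(3,1) = 56.5563375 + (56.5563375 − 58.3829517)/3 = 55.9474661
R(3,2) = (16·55.9474661 − 56.0236645) / 15 = 55.9423862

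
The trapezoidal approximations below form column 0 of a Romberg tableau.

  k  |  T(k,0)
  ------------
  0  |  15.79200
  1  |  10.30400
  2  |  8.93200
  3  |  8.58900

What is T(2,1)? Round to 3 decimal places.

Richardson extrapolation on the trapezoidal column (denominator 4−1=3):
T(2,1) = (4·8.93200 − 10.30400) / 3 = 8.47467

8.475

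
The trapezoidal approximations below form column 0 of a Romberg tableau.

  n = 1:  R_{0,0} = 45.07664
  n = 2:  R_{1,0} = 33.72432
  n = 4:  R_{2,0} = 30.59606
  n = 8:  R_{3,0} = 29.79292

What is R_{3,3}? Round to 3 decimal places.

29.523

Richardson extrapolation on the trapezoidal column (denominator 4−1=3):
R_{1,1} = 33.72432 + (33.72432 − 45.07664)/3 = 29.94021
R_{2,1} = 30.59606 + (30.59606 − 33.72432)/3 = 29.55331
R_{3,1} = (4·29.79292 − 30.59606) / 3 = 29.52521
R_{2,2} = (16·29.55331 − 29.94021) / 15 = 29.52752
R_{3,2} = (16·29.52521 − 29.55331) / 15 = 29.52334
R_{3,3} = 29.52334 + (29.52334 − 29.52752)/63 = 29.52327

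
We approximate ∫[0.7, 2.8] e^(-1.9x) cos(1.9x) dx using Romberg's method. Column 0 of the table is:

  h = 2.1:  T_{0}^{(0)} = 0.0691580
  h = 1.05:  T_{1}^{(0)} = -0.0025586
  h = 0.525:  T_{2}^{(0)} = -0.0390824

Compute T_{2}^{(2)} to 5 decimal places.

T_{1}^{(1)} = -0.0025586 + (-0.0025586 − 0.0691580)/3 = -0.0264641
T_{2}^{(1)} = -0.0390824 + (-0.0390824 − (-0.0025586))/3 = -0.0512570
T_{2}^{(2)} = (16·(-0.0512570) − (-0.0264641)) / 15 = -0.0529099

-0.05291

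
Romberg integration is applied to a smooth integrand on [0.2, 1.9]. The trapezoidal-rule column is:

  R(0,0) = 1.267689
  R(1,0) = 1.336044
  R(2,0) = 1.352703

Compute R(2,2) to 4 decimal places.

R(1,1) = 1.336044 + (1.336044 − 1.267689)/3 = 1.358829
R(2,1) = 1.352703 + (1.352703 − 1.336044)/3 = 1.358256
R(2,2) = (16·1.358256 − 1.358829) / 15 = 1.358218
(Column j=1 coincides with Simpson's rule on the same nodes.)

1.3582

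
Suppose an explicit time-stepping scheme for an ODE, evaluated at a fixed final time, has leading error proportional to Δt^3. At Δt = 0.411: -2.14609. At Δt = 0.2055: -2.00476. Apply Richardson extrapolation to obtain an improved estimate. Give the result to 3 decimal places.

-1.985

The leading error scales as Δt^3; refining by a factor of 2 reduces it by 2^3 = 8.
Extrapolated value = (8·A(Δt/2) − A(Δt)) / (8 − 1)
= (8·(-2.00476) − (-2.14609)) / 7
= -13.89199 / 7 = -1.98457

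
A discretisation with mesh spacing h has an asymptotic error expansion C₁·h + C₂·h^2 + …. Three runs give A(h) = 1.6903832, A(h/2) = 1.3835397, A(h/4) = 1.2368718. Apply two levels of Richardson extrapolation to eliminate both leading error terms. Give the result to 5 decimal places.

First eliminate the h term (factor 2^1 = 2):
  B₁ = (2·1.3835397 − 1.6903832)/1 = 1.0766962
  B₂ = (2·1.2368718 − 1.3835397)/1 = 1.0902039
Then eliminate the h^2 term (factor 2^2 = 4):
  (4·1.0902039 − 1.0766962)/3 = 1.0947065

1.09471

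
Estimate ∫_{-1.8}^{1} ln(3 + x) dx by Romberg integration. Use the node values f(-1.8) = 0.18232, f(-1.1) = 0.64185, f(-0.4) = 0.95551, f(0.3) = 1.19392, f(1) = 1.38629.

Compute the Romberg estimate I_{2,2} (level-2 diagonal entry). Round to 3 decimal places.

2.526

I_{0,0} (trapezoid, 1 panel, h=2.8000): 2.19605
I_{1,0} (trapezoid, 2 panels, h=1.4000): 2.43574
I_{2,0} (trapezoid, 4 panels, h=0.7000): 2.50291
I_{1,1} = 2.43574 + (2.43574 − 2.19605)/3 = 2.51564
I_{2,1} = 2.50291 + (2.50291 − 2.43574)/3 = 2.52530
I_{2,2} = 2.52530 + (2.52530 − 2.51564)/15 = 2.52594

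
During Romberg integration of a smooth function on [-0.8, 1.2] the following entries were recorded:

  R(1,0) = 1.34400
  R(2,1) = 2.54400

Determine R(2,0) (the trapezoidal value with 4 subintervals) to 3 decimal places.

From R(2,1) = (4·R(2,0) − R(1,0))/3, solve for R(2,0):
4·R(2,0) = 3·2.54400 + 1.34400 = 8.97600
R(2,0) = 2.24400

2.244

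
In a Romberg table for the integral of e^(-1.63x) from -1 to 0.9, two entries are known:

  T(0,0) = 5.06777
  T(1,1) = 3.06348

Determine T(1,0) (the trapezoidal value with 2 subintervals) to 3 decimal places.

3.565

From T(1,1) = (4·T(1,0) − T(0,0))/3, solve for T(1,0):
4·T(1,0) = 3·3.06348 + 5.06777 = 14.25821
T(1,0) = 3.56455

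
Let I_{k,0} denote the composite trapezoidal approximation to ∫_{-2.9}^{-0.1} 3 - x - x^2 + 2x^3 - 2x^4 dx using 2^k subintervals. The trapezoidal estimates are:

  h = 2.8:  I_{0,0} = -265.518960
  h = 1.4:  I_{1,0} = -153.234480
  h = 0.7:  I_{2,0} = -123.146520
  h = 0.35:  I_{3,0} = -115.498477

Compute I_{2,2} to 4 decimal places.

Richardson extrapolation on the trapezoidal column (denominator 4−1=3):
I_{1,1} = (4·(-153.234480) − (-265.518960)) / 3 = -115.806320
I_{2,1} = (4·(-123.146520) − (-153.234480)) / 3 = -113.117200
I_{2,2} = -113.117200 + (-113.117200 − (-115.806320))/15 = -112.937925
(Column j=1 coincides with Simpson's rule on the same nodes.)

-112.9379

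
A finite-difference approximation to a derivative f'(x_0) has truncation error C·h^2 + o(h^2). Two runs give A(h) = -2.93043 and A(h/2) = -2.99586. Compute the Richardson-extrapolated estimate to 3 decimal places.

The leading error scales as h^2; refining by a factor of 2 reduces it by 2^2 = 4.
Extrapolated value = (4·A(h/2) − A(h)) / (4 − 1)
= (4·(-2.99586) − (-2.93043)) / 3
= -9.05301 / 3 = -3.01767

-3.018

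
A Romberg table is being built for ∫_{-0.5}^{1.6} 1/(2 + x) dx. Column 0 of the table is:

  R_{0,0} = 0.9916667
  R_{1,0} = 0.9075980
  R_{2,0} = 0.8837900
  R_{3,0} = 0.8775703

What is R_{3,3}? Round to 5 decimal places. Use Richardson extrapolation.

0.87547

R_{1,1} = (4·0.9075980 − 0.9916667) / 3 = 0.8795751
R_{2,1} = 0.8837900 + (0.8837900 − 0.9075980)/3 = 0.8758540
R_{3,1} = (4·0.8775703 − 0.8837900) / 3 = 0.8754971
R_{2,2} = (16·0.8758540 − 0.8795751) / 15 = 0.8756059
R_{3,2} = (16·0.8754971 − 0.8758540) / 15 = 0.8754733
R_{3,3} = 0.8754733 + (0.8754733 − 0.8756059)/63 = 0.8754712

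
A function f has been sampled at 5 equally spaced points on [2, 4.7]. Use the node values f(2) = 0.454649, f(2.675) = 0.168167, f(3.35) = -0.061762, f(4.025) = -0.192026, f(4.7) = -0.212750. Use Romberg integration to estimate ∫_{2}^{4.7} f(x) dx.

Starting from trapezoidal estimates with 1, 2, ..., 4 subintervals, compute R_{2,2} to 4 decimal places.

R_{0,0} (trapezoid, 1 panel, h=2.7000): 0.326564
R_{1,0} (trapezoid, 2 panels, h=1.3500): 0.079903
R_{2,0} (trapezoid, 4 panels, h=0.6750): 0.023847
R_{1,1} = 0.079903 + (0.079903 − 0.326564)/3 = -0.002317
R_{2,1} = 0.023847 + (0.023847 − 0.079903)/3 = 0.005162
R_{2,2} = 0.005162 + (0.005162 − (-0.002317))/15 = 0.005661

0.0057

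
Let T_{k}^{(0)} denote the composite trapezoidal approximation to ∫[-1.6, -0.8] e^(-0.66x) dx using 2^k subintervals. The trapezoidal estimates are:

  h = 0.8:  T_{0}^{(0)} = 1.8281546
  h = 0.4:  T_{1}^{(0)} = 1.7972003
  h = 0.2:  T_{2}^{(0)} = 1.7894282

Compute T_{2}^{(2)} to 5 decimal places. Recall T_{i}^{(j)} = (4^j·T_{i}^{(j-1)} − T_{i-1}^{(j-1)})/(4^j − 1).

1.78683

T_{1}^{(1)} = 1.7972003 + (1.7972003 − 1.8281546)/3 = 1.7868822
T_{2}^{(1)} = 1.7894282 + (1.7894282 − 1.7972003)/3 = 1.7868375
T_{2}^{(2)} = (16·1.7868375 − 1.7868822) / 15 = 1.7868345
(Column j=1 coincides with Simpson's rule on the same nodes.)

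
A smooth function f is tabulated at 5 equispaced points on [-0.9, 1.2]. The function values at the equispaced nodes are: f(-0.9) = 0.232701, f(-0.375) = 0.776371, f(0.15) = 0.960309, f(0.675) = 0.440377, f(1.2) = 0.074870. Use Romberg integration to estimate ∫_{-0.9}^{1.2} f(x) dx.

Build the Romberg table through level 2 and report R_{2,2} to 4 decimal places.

1.2276

R_{0,0} (trapezoid, 1 panel, h=2.1000): 0.322950
R_{1,0} (trapezoid, 2 panels, h=1.0500): 1.169799
R_{2,0} (trapezoid, 4 panels, h=0.5250): 1.223692
R_{1,1} = 1.169799 + (1.169799 − 0.322950)/3 = 1.452082
R_{2,1} = 1.223692 + (1.223692 − 1.169799)/3 = 1.241656
R_{2,2} = 1.241656 + (1.241656 − 1.452082)/15 = 1.227628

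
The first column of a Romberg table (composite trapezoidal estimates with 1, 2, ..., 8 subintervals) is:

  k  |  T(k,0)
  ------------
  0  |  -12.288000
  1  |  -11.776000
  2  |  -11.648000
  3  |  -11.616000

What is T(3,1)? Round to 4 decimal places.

-11.6053

Richardson extrapolation on the trapezoidal column (denominator 4−1=3):
T(3,1) = (4·(-11.616000) − (-11.648000)) / 3 = -11.605333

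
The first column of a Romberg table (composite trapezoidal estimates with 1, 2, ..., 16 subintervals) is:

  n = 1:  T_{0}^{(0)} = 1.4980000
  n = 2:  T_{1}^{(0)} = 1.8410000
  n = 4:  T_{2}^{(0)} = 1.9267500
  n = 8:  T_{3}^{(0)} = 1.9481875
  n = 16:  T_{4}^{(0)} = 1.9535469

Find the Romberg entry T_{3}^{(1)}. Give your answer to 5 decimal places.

Richardson extrapolation on the trapezoidal column (denominator 4−1=3):
T_{3}^{(1)} = (4·1.9481875 − 1.9267500) / 3 = 1.9553333
(Column j=1 coincides with Simpson's rule on the same nodes.)

1.95533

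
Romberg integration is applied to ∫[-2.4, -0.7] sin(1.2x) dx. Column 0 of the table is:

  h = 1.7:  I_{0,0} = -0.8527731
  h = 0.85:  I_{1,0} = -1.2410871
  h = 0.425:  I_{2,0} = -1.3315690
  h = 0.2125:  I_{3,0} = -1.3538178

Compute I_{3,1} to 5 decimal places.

Richardson extrapolation on the trapezoidal column (denominator 4−1=3):
I_{3,1} = -1.3538178 + (-1.3538178 − (-1.3315690))/3 = -1.3612341

-1.36123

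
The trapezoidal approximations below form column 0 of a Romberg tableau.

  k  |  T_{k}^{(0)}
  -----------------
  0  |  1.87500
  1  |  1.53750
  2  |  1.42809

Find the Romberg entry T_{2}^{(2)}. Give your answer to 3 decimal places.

1.389

T_{1}^{(1)} = (4·1.53750 − 1.87500) / 3 = 1.42500
T_{2}^{(1)} = 1.42809 + (1.42809 − 1.53750)/3 = 1.39162
T_{2}^{(2)} = (16·1.39162 − 1.42500) / 15 = 1.38939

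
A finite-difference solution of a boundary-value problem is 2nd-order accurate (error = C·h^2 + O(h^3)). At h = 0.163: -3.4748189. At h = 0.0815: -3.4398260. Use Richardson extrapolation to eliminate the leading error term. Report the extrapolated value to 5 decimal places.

-3.42816

The leading error scales as h^2; refining by a factor of 2 reduces it by 2^2 = 4.
Extrapolated value = (4·A(h/2) − A(h)) / (4 − 1)
= (4·(-3.4398260) − (-3.4748189)) / 3
= -10.2844851 / 3 = -3.4281617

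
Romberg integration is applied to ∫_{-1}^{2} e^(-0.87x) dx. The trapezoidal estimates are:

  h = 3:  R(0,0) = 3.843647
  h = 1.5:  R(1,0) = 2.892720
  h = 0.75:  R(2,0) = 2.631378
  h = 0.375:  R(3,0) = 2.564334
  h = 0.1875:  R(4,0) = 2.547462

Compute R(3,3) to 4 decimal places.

2.5418

Richardson extrapolation on the trapezoidal column (denominator 4−1=3):
R(1,1) = (4·2.892720 − 3.843647) / 3 = 2.575744
R(2,1) = (4·2.631378 − 2.892720) / 3 = 2.544264
R(3,1) = 2.564334 + (2.564334 − 2.631378)/3 = 2.541986
R(2,2) = (16·2.544264 − 2.575744) / 15 = 2.542165
R(3,2) = 2.541986 + (2.541986 − 2.544264)/15 = 2.541834
R(3,3) = (64·2.541834 − 2.542165) / 63 = 2.541829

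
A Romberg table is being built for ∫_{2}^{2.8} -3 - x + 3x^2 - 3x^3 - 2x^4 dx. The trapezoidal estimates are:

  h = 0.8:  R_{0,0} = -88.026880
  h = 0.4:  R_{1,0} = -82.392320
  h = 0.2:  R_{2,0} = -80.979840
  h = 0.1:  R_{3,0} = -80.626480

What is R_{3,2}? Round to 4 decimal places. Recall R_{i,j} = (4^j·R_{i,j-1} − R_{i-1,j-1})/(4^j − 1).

-80.5087

Richardson extrapolation on the trapezoidal column (denominator 4−1=3):
R_{2,1} = -80.979840 + (-80.979840 − (-82.392320))/3 = -80.509013
R_{3,1} = (4·(-80.626480) − (-80.979840)) / 3 = -80.508693
R_{3,2} = -80.508693 + (-80.508693 − (-80.509013))/15 = -80.508672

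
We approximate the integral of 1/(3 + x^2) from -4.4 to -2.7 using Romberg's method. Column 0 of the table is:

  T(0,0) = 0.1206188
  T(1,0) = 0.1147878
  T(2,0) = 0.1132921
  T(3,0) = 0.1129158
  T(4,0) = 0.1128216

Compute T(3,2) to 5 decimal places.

0.11279

T(2,1) = 0.1132921 + (0.1132921 − 0.1147878)/3 = 0.1127935
T(3,1) = 0.1129158 + (0.1129158 − 0.1132921)/3 = 0.1127904
T(3,2) = 0.1127904 + (0.1127904 − 0.1127935)/15 = 0.1127902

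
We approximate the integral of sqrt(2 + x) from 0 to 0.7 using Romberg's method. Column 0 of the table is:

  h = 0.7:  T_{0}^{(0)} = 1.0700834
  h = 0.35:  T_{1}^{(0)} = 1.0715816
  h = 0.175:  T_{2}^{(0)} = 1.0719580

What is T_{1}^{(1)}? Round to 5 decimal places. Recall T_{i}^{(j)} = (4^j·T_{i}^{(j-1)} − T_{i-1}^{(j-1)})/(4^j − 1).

Richardson extrapolation on the trapezoidal column (denominator 4−1=3):
T_{1}^{(1)} = 1.0715816 + (1.0715816 − 1.0700834)/3 = 1.0720810

1.07208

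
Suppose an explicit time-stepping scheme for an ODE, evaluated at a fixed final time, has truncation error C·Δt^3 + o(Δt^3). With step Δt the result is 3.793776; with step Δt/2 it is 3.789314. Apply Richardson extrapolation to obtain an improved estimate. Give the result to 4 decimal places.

3.7887

The leading error scales as Δt^3; refining by a factor of 2 reduces it by 2^3 = 8.
Extrapolated value = (8·A(Δt/2) − A(Δt)) / (8 − 1)
= (8·3.789314 − 3.793776) / 7
= 26.520736 / 7 = 3.788677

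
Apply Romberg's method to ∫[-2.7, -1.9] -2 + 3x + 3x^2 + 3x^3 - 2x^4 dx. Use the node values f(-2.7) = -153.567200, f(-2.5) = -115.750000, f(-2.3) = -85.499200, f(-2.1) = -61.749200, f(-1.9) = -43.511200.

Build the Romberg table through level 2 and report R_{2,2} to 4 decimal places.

-71.8712

R_{0,0} (trapezoid, 1 panel, h=0.8000): -78.831360
R_{1,0} (trapezoid, 2 panels, h=0.4000): -73.615360
R_{2,0} (trapezoid, 4 panels, h=0.2000): -72.307520
R_{1,1} = -73.615360 + (-73.615360 − (-78.831360))/3 = -71.876693
R_{2,1} = -72.307520 + (-72.307520 − (-73.615360))/3 = -71.871573
R_{2,2} = -71.871573 + (-71.871573 − (-71.876693))/15 = -71.871232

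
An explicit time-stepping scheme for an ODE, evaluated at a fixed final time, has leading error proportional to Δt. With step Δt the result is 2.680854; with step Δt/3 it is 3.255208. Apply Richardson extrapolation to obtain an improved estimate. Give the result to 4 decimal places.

3.5424

The leading error scales as Δt; refining by a factor of 3 reduces it by 3^1 = 3.
Extrapolated value = (3·A(Δt/3) − A(Δt)) / (3 − 1)
= (3·3.255208 − 2.680854) / 2
= 7.084770 / 2 = 3.542385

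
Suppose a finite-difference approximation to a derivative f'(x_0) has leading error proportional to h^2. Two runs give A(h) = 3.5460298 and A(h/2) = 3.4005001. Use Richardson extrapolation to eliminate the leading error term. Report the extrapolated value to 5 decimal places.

Extrapolated value = (4·A(h/2) − A(h)) / (4 − 1)
= (4·3.4005001 − 3.5460298) / 3
= 10.0559706 / 3 = 3.3519902

3.35199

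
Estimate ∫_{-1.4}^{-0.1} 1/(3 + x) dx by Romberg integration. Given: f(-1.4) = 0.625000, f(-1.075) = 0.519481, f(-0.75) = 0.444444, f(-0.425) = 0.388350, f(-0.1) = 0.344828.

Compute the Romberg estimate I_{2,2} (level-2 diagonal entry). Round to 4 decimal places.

0.5947

I_{0,0} (trapezoid, 1 panel, h=1.3000): 0.630388
I_{1,0} (trapezoid, 2 panels, h=0.6500): 0.604083
I_{2,0} (trapezoid, 4 panels, h=0.3250): 0.597086
I_{1,1} = 0.604083 + (0.604083 − 0.630388)/3 = 0.595315
I_{2,1} = 0.597086 + (0.597086 − 0.604083)/3 = 0.594754
I_{2,2} = 0.594754 + (0.594754 − 0.595315)/15 = 0.594717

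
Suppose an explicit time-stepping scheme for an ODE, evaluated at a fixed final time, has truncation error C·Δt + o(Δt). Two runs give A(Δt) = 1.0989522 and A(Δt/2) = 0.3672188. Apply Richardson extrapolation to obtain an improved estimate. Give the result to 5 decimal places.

The leading error scales as Δt; refining by a factor of 2 reduces it by 2^1 = 2.
Extrapolated value = (2·A(Δt/2) − A(Δt)) / (2 − 1)
= (2·0.3672188 − 1.0989522) / 1
= -0.3645146 / 1 = -0.3645146

-0.36451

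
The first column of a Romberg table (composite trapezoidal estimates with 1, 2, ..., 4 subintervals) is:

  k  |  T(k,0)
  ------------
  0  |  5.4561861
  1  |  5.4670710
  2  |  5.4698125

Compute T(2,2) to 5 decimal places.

5.47073

Richardson extrapolation on the trapezoidal column (denominator 4−1=3):
T(1,1) = 5.4670710 + (5.4670710 − 5.4561861)/3 = 5.4706993
T(2,1) = (4·5.4698125 − 5.4670710) / 3 = 5.4707263
T(2,2) = 5.4707263 + (5.4707263 − 5.4706993)/15 = 5.4707281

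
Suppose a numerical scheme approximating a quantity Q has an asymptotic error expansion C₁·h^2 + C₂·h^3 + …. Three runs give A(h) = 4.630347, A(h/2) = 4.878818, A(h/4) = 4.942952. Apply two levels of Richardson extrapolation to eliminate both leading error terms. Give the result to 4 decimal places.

4.9647

First eliminate the h^2 term (factor 2^2 = 4):
  B₁ = (4·4.878818 − 4.630347)/3 = 4.961642
  B₂ = (4·4.942952 − 4.878818)/3 = 4.964330
Then eliminate the h^3 term (factor 2^3 = 8):
  (8·4.964330 − 4.961642)/7 = 4.964714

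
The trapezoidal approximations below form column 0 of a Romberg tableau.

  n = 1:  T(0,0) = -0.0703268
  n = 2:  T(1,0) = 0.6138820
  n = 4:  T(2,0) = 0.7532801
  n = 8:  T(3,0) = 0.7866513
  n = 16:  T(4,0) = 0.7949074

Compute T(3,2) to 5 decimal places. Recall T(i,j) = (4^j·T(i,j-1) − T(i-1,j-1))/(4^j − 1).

0.79764

T(2,1) = 0.7532801 + (0.7532801 − 0.6138820)/3 = 0.7997461
T(3,1) = 0.7866513 + (0.7866513 − 0.7532801)/3 = 0.7977750
T(3,2) = 0.7977750 + (0.7977750 − 0.7997461)/15 = 0.7976436
(Column j=1 coincides with Simpson's rule on the same nodes.)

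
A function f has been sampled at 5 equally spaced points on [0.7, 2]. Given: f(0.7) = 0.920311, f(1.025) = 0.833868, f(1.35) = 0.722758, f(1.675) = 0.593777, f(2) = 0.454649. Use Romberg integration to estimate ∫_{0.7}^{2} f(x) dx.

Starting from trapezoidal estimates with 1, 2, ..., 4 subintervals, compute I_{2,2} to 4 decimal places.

I_{0,0} (trapezoid, 1 panel, h=1.3000): 0.893724
I_{1,0} (trapezoid, 2 panels, h=0.6500): 0.916655
I_{2,0} (trapezoid, 4 panels, h=0.3250): 0.922312
I_{1,1} = 0.916655 + (0.916655 − 0.893724)/3 = 0.924299
I_{2,1} = 0.922312 + (0.922312 − 0.916655)/3 = 0.924198
I_{2,2} = 0.924198 + (0.924198 − 0.924299)/15 = 0.924191

0.9242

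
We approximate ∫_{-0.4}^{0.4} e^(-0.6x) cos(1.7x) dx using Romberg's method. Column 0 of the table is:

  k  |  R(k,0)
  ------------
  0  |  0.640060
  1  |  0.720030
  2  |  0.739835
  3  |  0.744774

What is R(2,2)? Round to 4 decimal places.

Richardson extrapolation on the trapezoidal column (denominator 4−1=3):
R(1,1) = 0.720030 + (0.720030 − 0.640060)/3 = 0.746687
R(2,1) = (4·0.739835 − 0.720030) / 3 = 0.746437
R(2,2) = 0.746437 + (0.746437 − 0.746687)/15 = 0.746420
(Column j=1 coincides with Simpson's rule on the same nodes.)

0.7464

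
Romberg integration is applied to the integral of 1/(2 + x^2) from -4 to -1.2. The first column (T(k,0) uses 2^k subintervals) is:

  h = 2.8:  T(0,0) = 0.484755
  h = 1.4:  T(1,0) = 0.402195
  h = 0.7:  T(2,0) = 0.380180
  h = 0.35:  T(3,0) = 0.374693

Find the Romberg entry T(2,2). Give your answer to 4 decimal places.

T(1,1) = (4·0.402195 − 0.484755) / 3 = 0.374675
T(2,1) = 0.380180 + (0.380180 − 0.402195)/3 = 0.372842
T(2,2) = (16·0.372842 − 0.374675) / 15 = 0.372720

0.3727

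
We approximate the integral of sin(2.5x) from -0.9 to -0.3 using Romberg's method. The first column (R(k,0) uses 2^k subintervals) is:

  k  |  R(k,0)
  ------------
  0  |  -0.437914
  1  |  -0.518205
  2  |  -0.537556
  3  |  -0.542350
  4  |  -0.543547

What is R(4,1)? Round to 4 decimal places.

R(4,1) = (4·(-0.543547) − (-0.542350)) / 3 = -0.543946

-0.5439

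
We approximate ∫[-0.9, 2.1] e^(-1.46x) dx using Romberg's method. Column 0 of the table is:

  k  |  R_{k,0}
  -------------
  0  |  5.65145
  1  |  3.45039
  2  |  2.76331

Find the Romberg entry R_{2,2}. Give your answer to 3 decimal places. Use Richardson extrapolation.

2.522

R_{1,1} = (4·3.45039 − 5.65145) / 3 = 2.71670
R_{2,1} = 2.76331 + (2.76331 − 3.45039)/3 = 2.53428
R_{2,2} = 2.53428 + (2.53428 − 2.71670)/15 = 2.52212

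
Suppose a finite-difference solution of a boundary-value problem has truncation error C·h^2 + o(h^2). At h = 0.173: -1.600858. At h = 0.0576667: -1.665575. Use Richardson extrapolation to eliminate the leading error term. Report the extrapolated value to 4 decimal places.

-1.6737

The leading error scales as h^2; refining by a factor of 3 reduces it by 3^2 = 9.
Extrapolated value = (9·A(h/3) − A(h)) / (9 − 1)
= (9·(-1.665575) − (-1.600858)) / 8
= -13.389317 / 8 = -1.673665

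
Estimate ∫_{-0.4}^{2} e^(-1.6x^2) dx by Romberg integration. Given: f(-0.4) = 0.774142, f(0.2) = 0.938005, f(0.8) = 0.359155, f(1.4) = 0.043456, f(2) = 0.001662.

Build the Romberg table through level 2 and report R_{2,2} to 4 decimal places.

R_{0,0} (trapezoid, 1 panel, h=2.4000): 0.930965
R_{1,0} (trapezoid, 2 panels, h=1.2000): 0.896468
R_{2,0} (trapezoid, 4 panels, h=0.6000): 1.037111
R_{1,1} = 0.896468 + (0.896468 − 0.930965)/3 = 0.884969
R_{2,1} = 1.037111 + (1.037111 − 0.896468)/3 = 1.083992
R_{2,2} = 1.083992 + (1.083992 − 0.884969)/15 = 1.097260

1.0973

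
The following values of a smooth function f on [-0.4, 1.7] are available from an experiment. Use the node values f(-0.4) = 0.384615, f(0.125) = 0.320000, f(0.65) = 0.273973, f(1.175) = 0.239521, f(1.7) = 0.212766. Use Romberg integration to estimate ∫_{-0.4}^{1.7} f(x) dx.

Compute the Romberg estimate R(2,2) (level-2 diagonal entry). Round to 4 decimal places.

R(0,0) (trapezoid, 1 panel, h=2.1000): 0.627250
R(1,0) (trapezoid, 2 panels, h=1.0500): 0.601297
R(2,0) (trapezoid, 4 panels, h=0.5250): 0.594397
R(1,1) = 0.601297 + (0.601297 − 0.627250)/3 = 0.592646
R(2,1) = 0.594397 + (0.594397 − 0.601297)/3 = 0.592097
R(2,2) = 0.592097 + (0.592097 − 0.592646)/15 = 0.592060

0.5921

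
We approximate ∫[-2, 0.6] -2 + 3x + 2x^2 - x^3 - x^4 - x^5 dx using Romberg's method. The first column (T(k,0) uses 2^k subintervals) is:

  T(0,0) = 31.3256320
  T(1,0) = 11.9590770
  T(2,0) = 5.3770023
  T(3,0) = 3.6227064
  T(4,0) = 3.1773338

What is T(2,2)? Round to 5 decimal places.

Richardson extrapolation on the trapezoidal column (denominator 4−1=3):
T(1,1) = 11.9590770 + (11.9590770 − 31.3256320)/3 = 5.5035587
T(2,1) = 5.3770023 + (5.3770023 − 11.9590770)/3 = 3.1829774
T(2,2) = 3.1829774 + (3.1829774 − 5.5035587)/15 = 3.0282720

3.02827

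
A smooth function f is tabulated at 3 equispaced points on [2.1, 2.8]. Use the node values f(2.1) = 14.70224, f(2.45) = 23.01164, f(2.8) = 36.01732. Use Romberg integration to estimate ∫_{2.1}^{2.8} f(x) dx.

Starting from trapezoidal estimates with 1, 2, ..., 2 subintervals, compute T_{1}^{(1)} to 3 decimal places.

16.656

T_{0}^{(0)} (trapezoid, 1 panel, h=0.7000): 17.75185
T_{1}^{(0)} (trapezoid, 2 panels, h=0.3500): 16.93000
T_{1}^{(1)} = 16.93000 + (16.93000 − 17.75185)/3 = 16.65605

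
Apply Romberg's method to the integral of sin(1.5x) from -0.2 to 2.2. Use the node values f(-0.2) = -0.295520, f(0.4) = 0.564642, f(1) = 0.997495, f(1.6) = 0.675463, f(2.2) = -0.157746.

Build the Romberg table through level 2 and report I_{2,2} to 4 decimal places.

1.2928

I_{0,0} (trapezoid, 1 panel, h=2.4000): -0.543919
I_{1,0} (trapezoid, 2 panels, h=1.2000): 0.925034
I_{2,0} (trapezoid, 4 panels, h=0.6000): 1.206580
I_{1,1} = 0.925034 + (0.925034 − (-0.543919))/3 = 1.414685
I_{2,1} = 1.206580 + (1.206580 − 0.925034)/3 = 1.300429
I_{2,2} = 1.300429 + (1.300429 − 1.414685)/15 = 1.292812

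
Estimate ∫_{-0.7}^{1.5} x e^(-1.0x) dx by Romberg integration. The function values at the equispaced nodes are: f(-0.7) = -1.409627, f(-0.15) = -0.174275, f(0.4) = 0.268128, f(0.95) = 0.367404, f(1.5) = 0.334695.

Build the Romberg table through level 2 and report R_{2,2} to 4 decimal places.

R_{0,0} (trapezoid, 1 panel, h=2.2000): -1.182425
R_{1,0} (trapezoid, 2 panels, h=1.1000): -0.296272
R_{2,0} (trapezoid, 4 panels, h=0.5500): -0.041915
R_{1,1} = -0.296272 + (-0.296272 − (-1.182425))/3 = -0.000888
R_{2,1} = -0.041915 + (-0.041915 − (-0.296272))/3 = 0.042871
R_{2,2} = 0.042871 + (0.042871 − (-0.000888))/15 = 0.045788

0.0458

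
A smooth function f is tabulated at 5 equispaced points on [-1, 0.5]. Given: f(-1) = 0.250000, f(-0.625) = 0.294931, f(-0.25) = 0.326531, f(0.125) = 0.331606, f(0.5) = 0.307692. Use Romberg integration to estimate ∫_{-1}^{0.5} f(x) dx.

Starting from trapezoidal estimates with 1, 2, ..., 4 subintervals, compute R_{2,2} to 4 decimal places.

0.4645

R_{0,0} (trapezoid, 1 panel, h=1.5000): 0.418269
R_{1,0} (trapezoid, 2 panels, h=0.7500): 0.454033
R_{2,0} (trapezoid, 4 panels, h=0.3750): 0.461968
R_{1,1} = 0.454033 + (0.454033 − 0.418269)/3 = 0.465954
R_{2,1} = 0.461968 + (0.461968 − 0.454033)/3 = 0.464613
R_{2,2} = 0.464613 + (0.464613 − 0.465954)/15 = 0.464524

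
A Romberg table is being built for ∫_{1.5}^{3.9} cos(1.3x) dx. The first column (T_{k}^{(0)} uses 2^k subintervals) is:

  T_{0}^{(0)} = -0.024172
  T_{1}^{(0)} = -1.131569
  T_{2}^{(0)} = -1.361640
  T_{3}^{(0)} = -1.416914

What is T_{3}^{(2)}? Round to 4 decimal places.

Richardson extrapolation on the trapezoidal column (denominator 4−1=3):
T_{2}^{(1)} = -1.361640 + (-1.361640 − (-1.131569))/3 = -1.438330
T_{3}^{(1)} = (4·(-1.416914) − (-1.361640)) / 3 = -1.435339
T_{3}^{(2)} = (16·(-1.435339) − (-1.438330)) / 15 = -1.435140
(Column j=1 coincides with Simpson's rule on the same nodes.)

-1.4351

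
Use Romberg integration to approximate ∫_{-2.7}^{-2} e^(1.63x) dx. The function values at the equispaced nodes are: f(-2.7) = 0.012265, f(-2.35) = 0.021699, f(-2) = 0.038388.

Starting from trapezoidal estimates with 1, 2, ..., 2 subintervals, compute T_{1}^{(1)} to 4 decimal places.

T_{0}^{(0)} (trapezoid, 1 panel, h=0.7000): 0.017729
T_{1}^{(0)} (trapezoid, 2 panels, h=0.3500): 0.016459
T_{1}^{(1)} = 0.016459 + (0.016459 − 0.017729)/3 = 0.016036

0.0160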